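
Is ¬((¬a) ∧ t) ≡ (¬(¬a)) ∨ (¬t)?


Compare truth tables:
a | t | φ | ψ
-------------
F | F | T | T
T | F | T | T
F | T | F | F
T | T | T | T
The columns φ and ψ agree on every row.

Yes, they are logically equivalent.


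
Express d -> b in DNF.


Step 1: Rewrite d → b as ¬d ∨ b.

(NOT d) OR b


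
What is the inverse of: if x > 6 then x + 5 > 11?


The inverse of (P → Q) is (¬P → ¬Q). It is equivalent to the converse, not to the original.
Here P = 'x > 6' and Q = 'x + 5 > 11'.

If not (x > 6), then not (x + 5 > 11).


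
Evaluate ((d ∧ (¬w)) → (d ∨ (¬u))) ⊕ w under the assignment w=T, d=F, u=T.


Substitute w=T, d=F, u=T:
¬w = F
d ∧ (¬w) = F ∧ F = F
¬u = F
d ∨ (¬u) = F ∨ F = F
(d ∧ (¬w)) → (d ∨ (¬u)) = F → F = T
((d ∧ (¬w)) → (d ∨ (¬u))) ⊕ w = T ⊕ T = F

F


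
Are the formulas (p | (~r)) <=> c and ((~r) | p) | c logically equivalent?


Compare truth tables:
c | p | r | φ | ψ
-----------------
False | False | False | False | True
True | False | False | True | True
False | True | False | False | True
True | True | False | True | True
False | False | True | True | False
True | False | True | False | True
False | True | True | False | True
True | True | True | True | True
They differ at row 1 (c=False, p=False, r=False): φ=False but ψ=True.

No, they are not logically equivalent.


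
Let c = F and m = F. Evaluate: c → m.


Implication is false only when antecedent is true and consequent is false.
Substitute: c=F, m=F.
F → F evaluates to T.

T


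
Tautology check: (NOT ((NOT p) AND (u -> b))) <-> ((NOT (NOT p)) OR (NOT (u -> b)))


Build the truth table over {b, p, u}:
b | p | u | φ
-------------
F | F | F | T
T | F | F | T
F | T | F | T
T | T | F | T
F | F | T | T
T | F | T | T
F | T | T | T
T | T | T | T
Every row evaluates to true.

Yes, it is a tautology.


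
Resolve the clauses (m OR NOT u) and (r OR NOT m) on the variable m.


The clauses contain complementary literals m and NOTm.
Resolution eliminates this pair and disjoins the remaining literals (merging duplicates).

(NOT u OR r)


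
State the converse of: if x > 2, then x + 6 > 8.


The converse of (P → Q) is (Q → P). It is not in general equivalent to the original.
Here P = 'x > 2' and Q = 'x + 6 > 8'.

If x + 6 > 8, then x > 2.


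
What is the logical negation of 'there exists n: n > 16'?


¬(for all x: φ) = there exists x: ¬φ, and ¬(there exists x: φ) = for all x: ¬φ.
Apply to the existential statement.

for all n: NOT(n > 16)


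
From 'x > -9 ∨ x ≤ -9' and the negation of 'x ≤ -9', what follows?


Disjunctive syllogism: from (P ∨ Q) and ¬P, infer Q.
One disjunct, 'x ≤ -9', is ruled out; the other must hold.

x > -9


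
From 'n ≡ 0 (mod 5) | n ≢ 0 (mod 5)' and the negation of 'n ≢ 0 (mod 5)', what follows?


Disjunctive syllogism: from (P ∨ Q) and ¬P, infer Q.
One disjunct, 'n ≢ 0 (mod 5)', is ruled out; the other must hold.

n ≡ 0 (mod 5)


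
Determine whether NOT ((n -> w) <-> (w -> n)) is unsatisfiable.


Truth table over {n, w}:
n | w | φ
---------
F | F | F
T | F | T
F | T | T
T | T | F
Satisfying assignment at row 2: n=T, w=F gives T.

No, it is not a contradiction.


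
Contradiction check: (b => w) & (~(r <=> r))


Truth table over {b, r, w}:
b | r | w | φ
-------------
False | False | False | False
True | False | False | False
False | True | False | False
True | True | False | False
False | False | True | False
True | False | True | False
False | True | True | False
True | True | True | False
Every row is false.

Yes, it is a contradiction.


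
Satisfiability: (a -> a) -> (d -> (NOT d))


Search for a satisfying assignment over {a, d}.
Try a=F, d=F: the formula evaluates to T.
A satisfying assignment exists.

Satisfiable.


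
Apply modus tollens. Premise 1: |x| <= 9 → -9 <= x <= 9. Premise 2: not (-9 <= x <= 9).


Modus tollens: from (P → Q) and ¬Q, infer ¬P.
Q = '-9 <= x <= 9' is denied; since P → Q, P must also fail.

Not (|x| <= 9).


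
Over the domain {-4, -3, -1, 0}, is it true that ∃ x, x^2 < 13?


Evaluate the predicate on each element: -4:F, -3:T, -1:T, 0:T.
Witness x = -3 satisfies the predicate.

T


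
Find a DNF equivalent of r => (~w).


Step 1: Rewrite r → (¬w) as ¬r ∨ (¬w).

(~r) | (~w)


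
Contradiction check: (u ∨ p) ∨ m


Truth table over {m, p, u}:
m | p | u | φ
-------------
F | F | F | F
T | F | F | T
F | T | F | T
T | T | F | T
F | F | T | T
T | F | T | T
F | T | T | T
T | T | T | T
Satisfying assignment at row 2: m=T, p=F, u=F gives T.

No, it is not a contradiction.


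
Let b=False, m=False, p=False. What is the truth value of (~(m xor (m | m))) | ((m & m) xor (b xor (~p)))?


Substitute b=False, m=False, p=False:
m | m = False | False = False
m xor (m | m) = False xor False = False
~(m xor (m | m)) = True
m & m = False & False = False
~p = True
b xor (~p) = False xor True = True
(m & m) xor (b xor (~p)) = False xor True = True
(~(m xor (m | m))) | ((m & m) xor (b xor (~p))) = True | True = True

True


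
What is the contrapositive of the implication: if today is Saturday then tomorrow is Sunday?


The contrapositive of (P → Q) is (¬Q → ¬P); it is logically equivalent to the original.
Here P = 'today is Saturday' and Q = 'tomorrow is Sunday'.

If not (tomorrow is Sunday), then not (today is Saturday).


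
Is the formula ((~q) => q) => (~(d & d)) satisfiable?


Search for a satisfying assignment over {d, q}.
Try d=False, q=False: the formula evaluates to True.
A satisfying assignment exists.

Satisfiable.


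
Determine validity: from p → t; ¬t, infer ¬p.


This matches the form of modus tollens: the conclusion follows in every model of the premises.

Valid.


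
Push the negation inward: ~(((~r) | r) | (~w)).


De Morgan: the negation of a disjunction is the conjunction of the negations.
Distribute ~ across |, flipping it to &, and negate each literal.

(r & (~r)) & w


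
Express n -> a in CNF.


Step 1: Rewrite n → a as ¬n ∨ a.

(NOT n) OR a


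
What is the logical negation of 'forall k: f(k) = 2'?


¬(forall x: φ) = exists x: ¬φ, and ¬(exists x: φ) = forall x: ¬φ.
Apply to the universal statement.

exists k: ~(f(k) = 2)


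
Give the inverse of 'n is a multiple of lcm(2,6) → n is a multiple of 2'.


The inverse of (P → Q) is (¬P → ¬Q). It is equivalent to the converse, not to the original.
Here P = 'n is a multiple of lcm(2,6)' and Q = 'n is a multiple of 2'.

If not (n is a multiple of lcm(2,6)), then not (n is a multiple of 2).


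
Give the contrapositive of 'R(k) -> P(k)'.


The contrapositive of (P → Q) is (¬Q → ¬P); it is logically equivalent to the original.
Here P = 'R(k)' and Q = 'P(k)'.

If not (P(k)), then not (R(k)).


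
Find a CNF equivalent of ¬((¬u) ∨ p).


Step 1: Apply De Morgan: ¬((¬u) ∨ p) = ¬(¬u) ∧ ¬p.
Step 2: Eliminate any double negations (¬¬X = X).

u ∧ (¬p)


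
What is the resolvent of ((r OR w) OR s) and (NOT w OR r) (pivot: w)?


The clauses contain complementary literals w and NOTw.
Resolution eliminates this pair and disjoins the remaining literals (merging duplicates).

(s OR r)


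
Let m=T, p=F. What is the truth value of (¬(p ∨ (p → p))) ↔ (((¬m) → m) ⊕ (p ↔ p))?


Substitute m=T, p=F:
p → p = F → F = T
p ∨ (p → p) = F ∨ T = T
¬(p ∨ (p → p)) = F
¬m = F
(¬m) → m = F → T = T
p ↔ p = F ↔ F = T
((¬m) → m) ⊕ (p ↔ p) = T ⊕ T = F
(¬(p ∨ (p → p))) ↔ (((¬m) → m) ⊕ (p ↔ p)) = F ↔ F = T

T


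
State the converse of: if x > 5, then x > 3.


The converse of (P → Q) is (Q → P). It is not in general equivalent to the original.
Here P = 'x > 5' and Q = 'x > 3'.

If x > 3, then x > 5.


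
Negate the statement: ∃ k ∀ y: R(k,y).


Negation flips each quantifier (∀↔∃) and negates the inner predicate.
¬(∃ k ∀ y: φ) = ∀ k ∃ y: ¬φ.

∀ k ∃ y: ¬(R(k,y))


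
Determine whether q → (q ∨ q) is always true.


Build the truth table over {q}:
q | φ
-----
F | T
T | T
Every row evaluates to true.

Yes, it is a tautology.


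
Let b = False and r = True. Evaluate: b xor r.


Exclusive or is true when exactly one operand is true.
Substitute: b=False, r=True.
False xor True evaluates to True.

True


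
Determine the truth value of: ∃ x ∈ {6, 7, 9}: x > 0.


Evaluate the predicate on each element: 6:T, 7:T, 9:T.
Witness x = 6 satisfies the predicate.

T


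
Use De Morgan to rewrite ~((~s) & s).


De Morgan: the negation of a conjunction is the disjunction of the negations.
Distribute ~ across &, flipping it to |, and negate each literal.

s | (~s)


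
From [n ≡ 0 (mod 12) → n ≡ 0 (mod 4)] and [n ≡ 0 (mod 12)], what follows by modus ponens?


Modus ponens: from (P → Q) and P, infer Q.
P = 'n ≡ 0 (mod 12)' is asserted, and P → Q holds, so Q follows.

n ≡ 0 (mod 4).


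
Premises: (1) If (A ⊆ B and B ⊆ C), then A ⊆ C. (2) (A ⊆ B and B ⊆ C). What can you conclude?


Modus ponens: from (P → Q) and P, infer Q.
P = '(A ⊆ B and B ⊆ C)' is asserted, and P → Q holds, so Q follows.

A ⊆ C.


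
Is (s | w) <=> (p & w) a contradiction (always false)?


Truth table over {p, s, w}:
p | s | w | φ
-------------
False | False | False | True
True | False | False | True
False | True | False | False
True | True | False | False
False | False | True | False
True | False | True | True
False | True | True | False
True | True | True | True
Satisfying assignment at row 1: p=False, s=False, w=False gives True.

No, it is not a contradiction.


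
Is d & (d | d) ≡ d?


Compare truth tables:
d | φ | ψ
---------
False | False | False
True | True | True
The columns φ and ψ agree on every row.

Yes, they are logically equivalent.


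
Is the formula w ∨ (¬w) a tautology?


Build the truth table over {w}:
w | φ
-----
F | T
T | T
Every row evaluates to true.

Yes, it is a tautology.


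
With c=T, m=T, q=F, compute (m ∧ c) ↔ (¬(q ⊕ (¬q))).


Substitute c=T, m=T, q=F:
m ∧ c = T ∧ T = T
¬q = T
q ⊕ (¬q) = F ⊕ T = T
¬(q ⊕ (¬q)) = F
(m ∧ c) ↔ (¬(q ⊕ (¬q))) = T ↔ F = F

F


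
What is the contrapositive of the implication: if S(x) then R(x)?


The contrapositive of (P → Q) is (¬Q → ¬P); it is logically equivalent to the original.
Here P = 'S(x)' and Q = 'R(x)'.

If not (R(x)), then not (S(x)).


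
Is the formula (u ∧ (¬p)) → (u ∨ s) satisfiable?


Search for a satisfying assignment over {p, s, u}.
Try p=F, s=F, u=F: the formula evaluates to T.
A satisfying assignment exists.

Satisfiable.


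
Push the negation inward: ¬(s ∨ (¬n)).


De Morgan: the negation of a disjunction is the conjunction of the negations.
Distribute ¬ across ∨, flipping it to ∧, and negate each literal.

(¬s) ∧ n


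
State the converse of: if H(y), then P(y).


The converse of (P → Q) is (Q → P). It is not in general equivalent to the original.
Here P = 'H(y)' and Q = 'P(y)'.

If P(y), then H(y).


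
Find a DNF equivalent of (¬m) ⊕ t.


Step 1: (¬m) ⊕ t is true exactly when they disagree: ((¬m) ∧ ¬t) ∨ (¬(¬m) ∧ t).
Step 2: Eliminate any double negations (¬¬X = X).

((¬m) ∧ (¬t)) ∨ (m ∧ t)


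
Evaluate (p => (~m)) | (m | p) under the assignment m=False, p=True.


Substitute m=False, p=True:
~m = True
p => (~m) = True => True = True
m | p = False | True = True
(p => (~m)) | (m | p) = True | True = True

True


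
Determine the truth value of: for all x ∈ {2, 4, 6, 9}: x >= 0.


Evaluate the predicate on each element: 2:T, 4:T, 6:T, 9:T.
Every element satisfies the predicate.

T


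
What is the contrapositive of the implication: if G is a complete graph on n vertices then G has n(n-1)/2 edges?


The contrapositive of (P → Q) is (¬Q → ¬P); it is logically equivalent to the original.
Here P = 'G is a complete graph on n vertices' and Q = 'G has n(n-1)/2 edges'.

If not (G has n(n-1)/2 edges), then not (G is a complete graph on n vertices).


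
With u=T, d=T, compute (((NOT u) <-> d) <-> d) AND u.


Substitute u=T, d=T:
NOT u = F
(NOT u) <-> d = F <-> T = F
((NOT u) <-> d) <-> d = F <-> T = F
(((NOT u) <-> d) <-> d) AND u = F AND T = F

F


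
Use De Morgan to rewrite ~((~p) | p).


De Morgan: the negation of a disjunction is the conjunction of the negations.
Distribute ~ across |, flipping it to &, and negate each literal.

p & (~p)


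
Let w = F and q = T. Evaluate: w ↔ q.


Biconditional is true when both operands have the same truth value.
Substitute: w=F, q=T.
F ↔ T evaluates to F.

F


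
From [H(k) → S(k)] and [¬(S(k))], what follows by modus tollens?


Modus tollens: from (P → Q) and ¬Q, infer ¬P.
Q = 'S(k)' is denied; since P → Q, P must also fail.

Not (H(k)).


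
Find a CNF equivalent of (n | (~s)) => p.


Step 1: Rewrite as ¬(n ∨ (¬s)) ∨ p = (¬n ∧ ¬(¬s)) ∨ p.
Step 2: Distribute ∨ over ∧.
Step 3: Eliminate any double negations (¬¬X = X).

((~n) | p) & (s | p)


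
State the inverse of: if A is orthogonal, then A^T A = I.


The inverse of (P → Q) is (¬P → ¬Q). It is equivalent to the converse, not to the original.
Here P = 'A is orthogonal' and Q = 'A^T A = I'.

If not (A is orthogonal), then not (A^T A = I).


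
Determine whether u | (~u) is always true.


Build the truth table over {u}:
u | φ
-----
False | True
True | True
Every row evaluates to true.

Yes, it is a tautology.


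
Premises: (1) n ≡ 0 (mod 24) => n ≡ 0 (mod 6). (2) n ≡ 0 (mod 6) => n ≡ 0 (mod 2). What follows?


Hypothetical syllogism: from (P → Q) and (Q → R), infer (P → R).
Chain the two implications through the shared middle term 'n ≡ 0 (mod 6)'.

n ≡ 0 (mod 24) => n ≡ 0 (mod 2)


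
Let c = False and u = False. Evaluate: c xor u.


Exclusive or is true when exactly one operand is true.
Substitute: c=False, u=False.
False xor False evaluates to False.

False


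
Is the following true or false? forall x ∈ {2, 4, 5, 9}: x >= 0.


Evaluate the predicate on each element: 2:True, 4:True, 5:True, 9:True.
Every element satisfies the predicate.

True


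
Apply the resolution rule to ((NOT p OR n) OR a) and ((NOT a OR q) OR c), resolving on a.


The clauses contain complementary literals a and NOTa.
Resolution eliminates this pair and disjoins the remaining literals (merging duplicates).

(((NOT p OR n) OR c) OR q)


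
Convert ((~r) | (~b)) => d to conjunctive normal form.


Step 1: Rewrite as ¬((¬r) ∨ (¬b)) ∨ d = (¬(¬r) ∧ ¬(¬b)) ∨ d.
Step 2: Distribute ∨ over ∧.
Step 3: Eliminate any double negations (¬¬X = X).

(r | d) & (b | d)


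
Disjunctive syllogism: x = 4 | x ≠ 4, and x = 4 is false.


Disjunctive syllogism: from (P ∨ Q) and ¬P, infer Q.
One disjunct, 'x = 4', is ruled out; the other must hold.

x ≠ 4


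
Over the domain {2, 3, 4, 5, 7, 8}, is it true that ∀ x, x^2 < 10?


Evaluate the predicate on each element: 2:T, 3:T, 4:F, 5:F, 7:F, 8:F.
Counterexample x = 4 fails the predicate.

F


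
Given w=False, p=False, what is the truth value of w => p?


Implication is false only when antecedent is true and consequent is false.
Substitute: w=False, p=False.
False => False evaluates to True.

True


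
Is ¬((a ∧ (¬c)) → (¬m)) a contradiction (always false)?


Truth table over {a, c, m}:
a | c | m | φ
-------------
F | F | F | F
T | F | F | F
F | T | F | F
T | T | F | F
F | F | T | F
T | F | T | T
F | T | T | F
T | T | T | F
Satisfying assignment at row 6: a=T, c=F, m=T gives T.

No, it is not a contradiction.


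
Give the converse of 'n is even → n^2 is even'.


The converse of (P → Q) is (Q → P). It is not in general equivalent to the original.
Here P = 'n is even' and Q = 'n^2 is even'.

If n^2 is even, then n is even.


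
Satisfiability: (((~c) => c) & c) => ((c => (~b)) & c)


Search for a satisfying assignment over {b, c}.
Try b=False, c=False: the formula evaluates to True.
A satisfying assignment exists.

Satisfiable.


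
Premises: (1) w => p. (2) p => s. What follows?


Hypothetical syllogism: from (P → Q) and (Q → R), infer (P → R).
Chain the two implications through the shared middle term 'p'.

w => s


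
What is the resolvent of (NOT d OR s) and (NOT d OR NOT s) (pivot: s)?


The clauses contain complementary literals s and NOTs.
Resolution eliminates this pair and disjoins the remaining literals (merging duplicates).

NOT d


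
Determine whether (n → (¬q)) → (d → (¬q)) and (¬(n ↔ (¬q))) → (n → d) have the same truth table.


Compare truth tables:
d | n | q | φ | ψ
-----------------
F | F | F | T | T
T | F | F | T | T
F | T | F | T | T
T | T | F | T | T
F | F | T | T | T
T | F | T | F | T
F | T | T | T | F
T | T | T | T | T
They differ at row 6 (d=T, n=F, q=T): φ=F but ψ=T.

No, they are not logically equivalent.


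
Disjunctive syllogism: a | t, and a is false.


Disjunctive syllogism: from (P ∨ Q) and ¬P, infer Q.
One disjunct, 'a', is ruled out; the other must hold.

t


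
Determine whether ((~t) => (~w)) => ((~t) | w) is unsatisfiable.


Truth table over {t, w}:
t | w | φ
---------
False | False | True
True | False | False
False | True | True
True | True | True
Satisfying assignment at row 1: t=False, w=False gives True.

No, it is not a contradiction.


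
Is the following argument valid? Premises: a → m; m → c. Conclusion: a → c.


This matches the form of hypothetical syllogism: the conclusion follows in every model of the premises.

Valid.


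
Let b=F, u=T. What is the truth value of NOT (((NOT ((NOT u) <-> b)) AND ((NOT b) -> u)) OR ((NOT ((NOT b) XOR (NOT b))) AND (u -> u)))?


Substitute b=F, u=T:
… (earlier sub-steps elided)
(NOT b) -> u = T -> T = T
(NOT ((NOT u) <-> b)) AND ((NOT b) -> u) = F AND T = F
NOT b = T
NOT b = T
(NOT b) XOR (NOT b) = T XOR T = F
NOT ((NOT b) XOR (NOT b)) = T
u -> u = T -> T = T
(NOT ((NOT b) XOR (NOT b))) AND (u -> u) = T AND T = T
((NOT ((NOT u) <-> b)) AND ((NOT b) -> u)) OR ((NOT ((NOT b) XOR (NOT b))) AND (u -> u)) = F OR T = T
NOT (((NOT ((NOT u) <-> b)) AND ((NOT b) -> u)) OR ((NOT ((NOT b) XOR (NOT b))) AND (u -> u))) = F

F


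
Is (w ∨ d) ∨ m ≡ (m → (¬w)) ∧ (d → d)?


Compare truth tables:
d | m | w | φ | ψ
-----------------
F | F | F | F | T
T | F | F | T | T
F | T | F | T | T
T | T | F | T | T
F | F | T | T | T
T | F | T | T | T
F | T | T | T | F
T | T | T | T | F
They differ at row 1 (d=F, m=F, w=F): φ=F but ψ=T.

No, they are not logically equivalent.


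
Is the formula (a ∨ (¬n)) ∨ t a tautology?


Build the truth table over {a, n, t}:
a | n | t | φ
-------------
F | F | F | T
T | F | F | T
F | T | F | F
T | T | F | T
F | F | T | T
T | F | T | T
F | T | T | T
T | T | T | T
Counterexample at row 3: with a=F, n=T, t=F, the formula is F.

No, it is not a tautology.


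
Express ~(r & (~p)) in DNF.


Step 1: Apply De Morgan: ¬(r ∧ (¬p)) = ¬r ∨ ¬(¬p).
Step 2: Eliminate any double negations (¬¬X = X).

(~r) | p


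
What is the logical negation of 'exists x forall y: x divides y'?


Negation flips each quantifier (∀↔∃) and negates the inner predicate.
¬(exists x forall y: φ) = forall x exists y: ¬φ.

forall x exists y: ~(x divides y)


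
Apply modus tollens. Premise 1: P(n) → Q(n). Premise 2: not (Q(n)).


Modus tollens: from (P → Q) and ¬Q, infer ¬P.
Q = 'Q(n)' is denied; since P → Q, P must also fail.

Not (P(n)).


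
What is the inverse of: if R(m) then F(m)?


The inverse of (P → Q) is (¬P → ¬Q). It is equivalent to the converse, not to the original.
Here P = 'R(m)' and Q = 'F(m)'.

If not (R(m)), then not (F(m)).


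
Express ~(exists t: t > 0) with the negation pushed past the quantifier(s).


¬(forall x: φ) = exists x: ¬φ, and ¬(exists x: φ) = forall x: ¬φ.
Apply to the existential statement.

forall t: ~(t > 0)


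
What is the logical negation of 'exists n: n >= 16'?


¬(forall x: φ) = exists x: ¬φ, and ¬(exists x: φ) = forall x: ¬φ.
Apply to the existential statement.

forall n: ~(n >= 16)


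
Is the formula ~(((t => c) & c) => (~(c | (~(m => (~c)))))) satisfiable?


Search for a satisfying assignment over {c, m, t}.
Try c=True, m=False, t=False: the formula evaluates to True.
A satisfying assignment exists.

Satisfiable.


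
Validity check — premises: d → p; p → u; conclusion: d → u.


This matches the form of hypothetical syllogism: the conclusion follows in every model of the premises.

Valid.


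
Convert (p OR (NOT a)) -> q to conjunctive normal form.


Step 1: Rewrite as ¬(p ∨ (¬a)) ∨ q = (¬p ∧ ¬(¬a)) ∨ q.
Step 2: Distribute ∨ over ∧.
Step 3: Eliminate any double negations (¬¬X = X).

((NOT p) OR q) AND (a OR q)


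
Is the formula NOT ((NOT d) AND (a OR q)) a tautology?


Build the truth table over {a, d, q}:
a | d | q | φ
-------------
F | F | F | T
T | F | F | F
F | T | F | T
T | T | F | T
F | F | T | F
T | F | T | F
F | T | T | T
T | T | T | T
Counterexample at row 2: with a=T, d=F, q=F, the formula is F.

No, it is not a tautology.


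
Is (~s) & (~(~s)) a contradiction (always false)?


Truth table over {s}:
s | φ
-----
False | False
True | False
Every row is false.

Yes, it is a contradiction.


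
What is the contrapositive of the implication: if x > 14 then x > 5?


The contrapositive of (P → Q) is (¬Q → ¬P); it is logically equivalent to the original.
Here P = 'x > 14' and Q = 'x > 5'.

If not (x > 5), then not (x > 14).


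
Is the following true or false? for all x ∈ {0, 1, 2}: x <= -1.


Evaluate the predicate on each element: 0:F, 1:F, 2:F.
Counterexample x = 0 fails the predicate.

F


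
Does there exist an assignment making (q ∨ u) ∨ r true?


Search for a satisfying assignment over {q, r, u}.
Try q=T, r=F, u=F: the formula evaluates to T.
A satisfying assignment exists.

Satisfiable.


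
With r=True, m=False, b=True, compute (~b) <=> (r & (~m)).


Substitute r=True, m=False, b=True:
~b = False
~m = True
r & (~m) = True & True = True
(~b) <=> (r & (~m)) = False <=> True = False

False


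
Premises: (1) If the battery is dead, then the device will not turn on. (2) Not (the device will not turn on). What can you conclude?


Modus tollens: from (P → Q) and ¬Q, infer ¬P.
Q = 'the device will not turn on' is denied; since P → Q, P must also fail.

Not (the battery is dead).


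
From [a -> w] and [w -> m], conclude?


Hypothetical syllogism: from (P → Q) and (Q → R), infer (P → R).
Chain the two implications through the shared middle term 'w'.

a -> m


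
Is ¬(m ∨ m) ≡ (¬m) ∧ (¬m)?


Compare truth tables:
m | φ | ψ
---------
F | T | T
T | F | F
The columns φ and ψ agree on every row.

Yes, they are logically equivalent.


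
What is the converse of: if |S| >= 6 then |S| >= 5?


The converse of (P → Q) is (Q → P). It is not in general equivalent to the original.
Here P = '|S| >= 6' and Q = '|S| >= 5'.

If |S| >= 5, then |S| >= 6.


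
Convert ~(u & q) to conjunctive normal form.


Step 1: Apply De Morgan: ¬(u ∧ q) = ¬u ∨ ¬q.

(~u) | (~q)


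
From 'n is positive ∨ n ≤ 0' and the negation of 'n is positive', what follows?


Disjunctive syllogism: from (P ∨ Q) and ¬P, infer Q.
One disjunct, 'n is positive', is ruled out; the other must hold.

n ≤ 0


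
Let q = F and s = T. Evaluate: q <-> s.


Biconditional is true when both operands have the same truth value.
Substitute: q=F, s=T.
F <-> T evaluates to F.

F


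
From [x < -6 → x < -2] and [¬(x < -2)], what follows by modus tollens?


Modus tollens: from (P → Q) and ¬Q, infer ¬P.
Q = 'x < -2' is denied; since P → Q, P must also fail.

Not (x < -6).


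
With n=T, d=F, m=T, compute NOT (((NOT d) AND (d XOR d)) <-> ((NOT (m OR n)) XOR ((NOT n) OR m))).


Substitute n=T, d=F, m=T:
NOT d = T
d XOR d = F XOR F = F
(NOT d) AND (d XOR d) = T AND F = F
m OR n = T OR T = T
NOT (m OR n) = F
NOT n = F
(NOT n) OR m = F OR T = T
(NOT (m OR n)) XOR ((NOT n) OR m) = F XOR T = T
((NOT d) AND (d XOR d)) <-> ((NOT (m OR n)) XOR ((NOT n) OR m)) = F <-> T = F
NOT (((NOT d) AND (d XOR d)) <-> ((NOT (m OR n)) XOR ((NOT n) OR m))) = T

T


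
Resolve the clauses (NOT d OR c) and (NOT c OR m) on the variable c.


The clauses contain complementary literals c and NOTc.
Resolution eliminates this pair and disjoins the remaining literals (merging duplicates).

(NOT d OR m)


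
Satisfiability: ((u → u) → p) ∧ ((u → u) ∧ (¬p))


Check all 4 assignments over {p, u}:
p | u | φ
---------
F | F | F
T | F | F
F | T | F
T | T | F
No assignment makes the formula true.

Unsatisfiable.


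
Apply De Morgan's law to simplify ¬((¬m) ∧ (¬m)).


De Morgan: the negation of a conjunction is the disjunction of the negations.
Distribute ¬ across ∧, flipping it to ∨, and negate each literal.

m ∨ m


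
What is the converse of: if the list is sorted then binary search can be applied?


The converse of (P → Q) is (Q → P). It is not in general equivalent to the original.
Here P = 'the list is sorted' and Q = 'binary search can be applied'.

If binary search can be applied, then the list is sorted.


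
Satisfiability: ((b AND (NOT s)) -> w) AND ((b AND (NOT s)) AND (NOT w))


Check all 8 assignments over {b, s, w}:
b | s | w | φ
-------------
F | F | F | F
T | F | F | F
F | T | F | F
T | T | F | F
F | F | T | F
T | F | T | F
F | T | T | F
T | T | T | F
No assignment makes the formula true.

Unsatisfiable.


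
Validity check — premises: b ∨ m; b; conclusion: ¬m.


This is affirming a disjunct (fallacy). There exist truth assignments where the premises are all true but the conclusion is false.

Invalid.


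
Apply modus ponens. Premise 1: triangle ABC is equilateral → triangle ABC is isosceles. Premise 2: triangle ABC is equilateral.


Modus ponens: from (P → Q) and P, infer Q.
P = 'triangle ABC is equilateral' is asserted, and P → Q holds, so Q follows.

triangle ABC is isosceles.


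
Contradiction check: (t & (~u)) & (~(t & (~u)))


Truth table over {t, u}:
t | u | φ
---------
False | False | False
True | False | False
False | True | False
True | True | False
Every row is false.

Yes, it is a contradiction.


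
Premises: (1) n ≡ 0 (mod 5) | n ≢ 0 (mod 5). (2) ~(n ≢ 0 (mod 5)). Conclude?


Disjunctive syllogism: from (P ∨ Q) and ¬P, infer Q.
One disjunct, 'n ≢ 0 (mod 5)', is ruled out; the other must hold.

n ≡ 0 (mod 5)


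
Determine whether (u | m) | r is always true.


Build the truth table over {m, r, u}:
m | r | u | φ
-------------
False | False | False | False
True | False | False | True
False | True | False | True
True | True | False | True
False | False | True | True
True | False | True | True
False | True | True | True
True | True | True | True
Counterexample at row 1: with m=False, r=False, u=False, the formula is False.

No, it is not a tautology.


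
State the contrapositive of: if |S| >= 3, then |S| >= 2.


The contrapositive of (P → Q) is (¬Q → ¬P); it is logically equivalent to the original.
Here P = '|S| >= 3' and Q = '|S| >= 2'.

If not (|S| >= 2), then not (|S| >= 3).


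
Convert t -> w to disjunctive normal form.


Step 1: Rewrite t → w as ¬t ∨ w.

(NOT t) OR w


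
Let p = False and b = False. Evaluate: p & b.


Conjunction is true only when both operands are true.
Substitute: p=False, b=False.
False & False evaluates to False.

False


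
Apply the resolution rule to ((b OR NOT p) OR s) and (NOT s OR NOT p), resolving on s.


The clauses contain complementary literals s and NOTs.
Resolution eliminates this pair and disjoins the remaining literals (merging duplicates).

(NOT p OR b)


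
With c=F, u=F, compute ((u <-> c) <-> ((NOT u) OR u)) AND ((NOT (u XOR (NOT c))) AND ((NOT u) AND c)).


Substitute c=F, u=F:
… (earlier sub-steps elided)
NOT u = T
(NOT u) OR u = T OR F = T
(u <-> c) <-> ((NOT u) OR u) = T <-> T = T
NOT c = T
u XOR (NOT c) = F XOR T = T
NOT (u XOR (NOT c)) = F
NOT u = T
(NOT u) AND c = T AND F = F
(NOT (u XOR (NOT c))) AND ((NOT u) AND c) = F AND F = F
((u <-> c) <-> ((NOT u) OR u)) AND ((NOT (u XOR (NOT c))) AND ((NOT u) AND c)) = T AND F = F

F


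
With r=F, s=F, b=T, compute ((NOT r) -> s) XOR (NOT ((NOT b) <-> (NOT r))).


Substitute r=F, s=F, b=T:
NOT r = T
(NOT r) -> s = T -> F = F
NOT b = F
NOT r = T
(NOT b) <-> (NOT r) = F <-> T = F
NOT ((NOT b) <-> (NOT r)) = T
((NOT r) -> s) XOR (NOT ((NOT b) <-> (NOT r))) = F XOR T = T

T


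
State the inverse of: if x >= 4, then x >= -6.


The inverse of (P → Q) is (¬P → ¬Q). It is equivalent to the converse, not to the original.
Here P = 'x >= 4' and Q = 'x >= -6'.

If not (x >= 4), then not (x >= -6).


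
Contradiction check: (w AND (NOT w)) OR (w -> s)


Truth table over {s, w}:
s | w | φ
---------
F | F | T
T | F | T
F | T | F
T | T | T
Satisfying assignment at row 1: s=F, w=F gives T.

No, it is not a contradiction.


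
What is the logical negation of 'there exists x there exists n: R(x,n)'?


Negation flips each quantifier (∀↔∃) and negates the inner predicate.
¬(there exists x there exists n: φ) = for all x for all n: ¬φ.

for all x for all n: NOT(R(x,n))


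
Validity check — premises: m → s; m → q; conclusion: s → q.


This is (no valid rule). There exist truth assignments where the premises are all true but the conclusion is false.

Invalid.


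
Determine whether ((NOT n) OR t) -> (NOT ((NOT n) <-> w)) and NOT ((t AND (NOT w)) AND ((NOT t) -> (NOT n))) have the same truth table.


Compare truth tables:
n | t | w | φ | ψ
-----------------
F | F | F | T | T
T | F | F | T | T
F | T | F | T | F
T | T | F | F | F
F | F | T | F | T
T | F | T | T | T
F | T | T | F | T
T | T | T | T | T
They differ at row 3 (n=F, t=T, w=F): φ=T but ψ=F.

No, they are not logically equivalent.


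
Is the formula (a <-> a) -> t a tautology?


Build the truth table over {a, t}:
a | t | φ
---------
F | F | F
T | F | F
F | T | T
T | T | T
Counterexample at row 1: with a=F, t=F, the formula is F.

No, it is not a tautology.


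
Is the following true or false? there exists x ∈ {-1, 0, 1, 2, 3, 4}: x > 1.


Evaluate the predicate on each element: -1:F, 0:F, 1:F, 2:T, 3:T, 4:T.
Witness x = 2 satisfies the predicate.

T


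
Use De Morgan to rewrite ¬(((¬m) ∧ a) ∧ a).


De Morgan: the negation of a conjunction is the disjunction of the negations.
Distribute ¬ across ∧, flipping it to ∨, and negate each literal.

(m ∨ (¬a)) ∨ (¬a)


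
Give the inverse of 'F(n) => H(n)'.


The inverse of (P → Q) is (¬P → ¬Q). It is equivalent to the converse, not to the original.
Here P = 'F(n)' and Q = 'H(n)'.

If not (F(n)), then not (H(n)).


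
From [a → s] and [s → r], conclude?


Hypothetical syllogism: from (P → Q) and (Q → R), infer (P → R).
Chain the two implications through the shared middle term 's'.

a → r


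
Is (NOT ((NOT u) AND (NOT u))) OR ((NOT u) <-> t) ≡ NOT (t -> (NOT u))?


Compare truth tables:
t | u | φ | ψ
-------------
F | F | F | F
T | F | T | F
F | T | T | F
T | T | T | T
They differ at row 2 (t=T, u=F): φ=T but ψ=F.

No, they are not logically equivalent.


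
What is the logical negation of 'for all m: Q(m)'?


¬(for all x: φ) = there exists x: ¬φ, and ¬(there exists x: φ) = for all x: ¬φ.
Apply to the universal statement.

there exists m: NOT(Q(m))


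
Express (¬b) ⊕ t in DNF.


Step 1: (¬b) ⊕ t is true exactly when they disagree: ((¬b) ∧ ¬t) ∨ (¬(¬b) ∧ t).
Step 2: Eliminate any double negations (¬¬X = X).

((¬b) ∧ (¬t)) ∨ (b ∧ t)


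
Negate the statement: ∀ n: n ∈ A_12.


¬(∀ x: φ) = ∃ x: ¬φ, and ¬(∃ x: φ) = ∀ x: ¬φ.
Apply to the universal statement.

∃ n: ¬(n ∈ A_12)


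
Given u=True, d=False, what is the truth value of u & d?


Conjunction is true only when both operands are true.
Substitute: u=True, d=False.
True & False evaluates to False.

False


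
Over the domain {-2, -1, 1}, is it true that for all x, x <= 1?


Evaluate the predicate on each element: -2:T, -1:T, 1:T.
Every element satisfies the predicate.

T


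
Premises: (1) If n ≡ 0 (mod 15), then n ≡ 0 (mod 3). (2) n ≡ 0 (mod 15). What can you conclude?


Modus ponens: from (P → Q) and P, infer Q.
P = 'n ≡ 0 (mod 15)' is asserted, and P → Q holds, so Q follows.

n ≡ 0 (mod 3).


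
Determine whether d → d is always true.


Build the truth table over {d}:
d | φ
-----
F | T
T | T
Every row evaluates to true.

Yes, it is a tautology.


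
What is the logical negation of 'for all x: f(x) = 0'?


¬(for all x: φ) = there exists x: ¬φ, and ¬(there exists x: φ) = for all x: ¬φ.
Apply to the universal statement.

there exists x: NOT(f(x) = 0)


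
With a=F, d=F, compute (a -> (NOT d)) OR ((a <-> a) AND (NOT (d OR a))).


Substitute a=F, d=F:
NOT d = T
a -> (NOT d) = F -> T = T
a <-> a = F <-> F = T
d OR a = F OR F = F
NOT (d OR a) = T
(a <-> a) AND (NOT (d OR a)) = T AND T = T
(a -> (NOT d)) OR ((a <-> a) AND (NOT (d OR a))) = T OR T = T

T


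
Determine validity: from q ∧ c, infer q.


This matches the form of conjunction elimination: the conclusion follows in every model of the premises.

Valid.


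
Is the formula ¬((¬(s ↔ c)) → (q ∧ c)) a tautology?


Build the truth table over {c, q, s}:
c | q | s | φ
-------------
F | F | F | F
T | F | F | T
F | T | F | F
T | T | F | F
F | F | T | T
T | F | T | F
F | T | T | T
T | T | T | F
Counterexample at row 1: with c=F, q=F, s=F, the formula is F.

No, it is not a tautology.


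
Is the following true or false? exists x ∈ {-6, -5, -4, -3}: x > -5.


Evaluate the predicate on each element: -6:False, -5:False, -4:True, -3:True.
Witness x = -4 satisfies the predicate.

True


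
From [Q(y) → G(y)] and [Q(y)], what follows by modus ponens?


Modus ponens: from (P → Q) and P, infer Q.
P = 'Q(y)' is asserted, and P → Q holds, so Q follows.

G(y).


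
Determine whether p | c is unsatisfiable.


Truth table over {c, p}:
c | p | φ
---------
False | False | False
True | False | True
False | True | True
True | True | True
Satisfying assignment at row 2: c=True, p=False gives True.

No, it is not a contradiction.


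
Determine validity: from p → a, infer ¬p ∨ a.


This matches the form of material implication: the conclusion follows in every model of the premises.

Valid.


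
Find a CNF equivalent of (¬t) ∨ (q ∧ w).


Step 1: Distribute ∨ over ∧: (¬t) ∨ (q ∧ w) = ((¬t) ∨ q) ∧ ((¬t) ∨ w).

((¬t) ∨ q) ∧ ((¬t) ∨ w)


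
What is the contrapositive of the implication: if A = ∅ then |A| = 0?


The contrapositive of (P → Q) is (¬Q → ¬P); it is logically equivalent to the original.
Here P = 'A = ∅' and Q = '|A| = 0'.

If not (|A| = 0), then not (A = ∅).


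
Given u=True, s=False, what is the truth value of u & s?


Conjunction is true only when both operands are true.
Substitute: u=True, s=False.
True & False evaluates to False.

False


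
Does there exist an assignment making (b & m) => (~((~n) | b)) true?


Search for a satisfying assignment over {b, m, n}.
Try b=False, m=False, n=False: the formula evaluates to True.
A satisfying assignment exists.

Satisfiable.


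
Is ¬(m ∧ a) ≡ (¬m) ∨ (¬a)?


Compare truth tables:
a | m | φ | ψ
-------------
F | F | T | T
T | F | T | T
F | T | T | T
T | T | F | F
The columns φ and ψ agree on every row.

Yes, they are logically equivalent.


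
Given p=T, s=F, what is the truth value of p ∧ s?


Conjunction is true only when both operands are true.
Substitute: p=T, s=F.
T ∧ F evaluates to F.

F


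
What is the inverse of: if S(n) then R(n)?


The inverse of (P → Q) is (¬P → ¬Q). It is equivalent to the converse, not to the original.
Here P = 'S(n)' and Q = 'R(n)'.

If not (S(n)), then not (R(n)).


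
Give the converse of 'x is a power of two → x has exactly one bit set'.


The converse of (P → Q) is (Q → P). It is not in general equivalent to the original.
Here P = 'x is a power of two' and Q = 'x has exactly one bit set'.

If x has exactly one bit set, then x is a power of two.


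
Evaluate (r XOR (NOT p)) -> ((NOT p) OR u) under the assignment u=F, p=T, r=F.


Substitute u=F, p=T, r=F:
NOT p = F
r XOR (NOT p) = F XOR F = F
NOT p = F
(NOT p) OR u = F OR F = F
(r XOR (NOT p)) -> ((NOT p) OR u) = F -> F = T

T


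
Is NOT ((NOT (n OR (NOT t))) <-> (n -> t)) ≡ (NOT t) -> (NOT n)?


Compare truth tables:
n | t | φ | ψ
-------------
F | F | T | T
T | F | F | F
F | T | F | T
T | T | T | T
They differ at row 3 (n=F, t=T): φ=F but ψ=T.

No, they are not logically equivalent.


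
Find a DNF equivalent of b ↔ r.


Step 1: b ↔ r is true exactly when both agree: (b ∧ r) ∨ (¬b ∧ ¬r).

(b ∧ r) ∨ ((¬b) ∧ (¬r))


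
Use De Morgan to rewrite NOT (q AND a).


De Morgan: the negation of a conjunction is the disjunction of the negations.
Distribute NOT across AND, flipping it to OR, and negate each literal.

(NOT q) OR (NOT a)


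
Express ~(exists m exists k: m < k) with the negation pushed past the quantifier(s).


Negation flips each quantifier (∀↔∃) and negates the inner predicate.
¬(exists m exists k: φ) = forall m forall k: ¬φ.

forall m forall k: ~(m < k)


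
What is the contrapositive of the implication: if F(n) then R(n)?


The contrapositive of (P → Q) is (¬Q → ¬P); it is logically equivalent to the original.
Here P = 'F(n)' and Q = 'R(n)'.

If not (R(n)), then not (F(n)).


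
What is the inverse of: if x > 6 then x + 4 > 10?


The inverse of (P → Q) is (¬P → ¬Q). It is equivalent to the converse, not to the original.
Here P = 'x > 6' and Q = 'x + 4 > 10'.

If not (x > 6), then not (x + 4 > 10).


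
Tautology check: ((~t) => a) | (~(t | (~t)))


Build the truth table over {a, t}:
a | t | φ
---------
False | False | False
True | False | True
False | True | True
True | True | True
Counterexample at row 1: with a=False, t=False, the formula is False.

No, it is not a tautology.


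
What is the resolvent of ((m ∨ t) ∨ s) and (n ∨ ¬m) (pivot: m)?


The clauses contain complementary literals m and ¬m.
Resolution eliminates this pair and disjoins the remaining literals (merging duplicates).

((t ∨ s) ∨ n)


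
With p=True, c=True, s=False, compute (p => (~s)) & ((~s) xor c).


Substitute p=True, c=True, s=False:
~s = True
p => (~s) = True => True = True
~s = True
(~s) xor c = True xor True = False
(p => (~s)) & ((~s) xor c) = True & False = False

False


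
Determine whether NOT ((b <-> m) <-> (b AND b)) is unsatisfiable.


Truth table over {b, m}:
b | m | φ
---------
F | F | T
T | F | T
F | T | F
T | T | F
Satisfying assignment at row 1: b=F, m=F gives T.

No, it is not a contradiction.


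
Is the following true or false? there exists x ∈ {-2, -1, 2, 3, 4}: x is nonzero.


Evaluate the predicate on each element: -2:T, -1:T, 2:T, 3:T, 4:T.
Witness x = -2 satisfies the predicate.

T


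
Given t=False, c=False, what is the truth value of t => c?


Implication is false only when antecedent is true and consequent is false.
Substitute: t=False, c=False.
False => False evaluates to True.

True
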